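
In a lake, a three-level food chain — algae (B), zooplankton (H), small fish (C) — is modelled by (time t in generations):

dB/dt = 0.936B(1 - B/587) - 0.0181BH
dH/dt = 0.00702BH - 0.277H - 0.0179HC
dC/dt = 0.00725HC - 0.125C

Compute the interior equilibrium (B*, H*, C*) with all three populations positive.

From dC/dt = 0: 0.00725H* = 0.125, so H* = 17.2.
From dB/dt = 0: 0.936(1 - B*/587) = 0.0181·17.2, giving B* = 587·(1 - 0.333) = 391.
From dH/dt = 0: 0.00702·391 - 0.277 = 0.0179C*, so C* = 2.47/0.0179 = 138.

B* ≈ 391, H* ≈ 17.2, C* ≈ 138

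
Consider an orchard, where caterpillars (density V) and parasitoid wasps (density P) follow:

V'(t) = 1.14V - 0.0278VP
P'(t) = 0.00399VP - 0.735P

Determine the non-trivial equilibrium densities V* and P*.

V* ≈ 184, P* ≈ 41

Set dP/dt = 0 with P > 0: 0.00399V - 0.735 = 0, so V* = 0.735/0.00399 = 184.
Set dV/dt = 0 with V > 0: 1.14 - 0.0278P = 0, so P* = 1.14/0.0278 = 41.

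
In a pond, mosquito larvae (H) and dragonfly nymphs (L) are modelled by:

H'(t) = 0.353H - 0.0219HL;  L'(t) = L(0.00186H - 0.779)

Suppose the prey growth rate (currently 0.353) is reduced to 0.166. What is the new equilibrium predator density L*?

L* ≈ 7.58

At the interior fixed point, setting dH/dt = 0 with H > 0 fixes L* = (prey growth rate)/(HL coefficient) — independent of the other coefficients.
With the change, L* = 0.166/0.0219 = 7.58; it falls from 16.1.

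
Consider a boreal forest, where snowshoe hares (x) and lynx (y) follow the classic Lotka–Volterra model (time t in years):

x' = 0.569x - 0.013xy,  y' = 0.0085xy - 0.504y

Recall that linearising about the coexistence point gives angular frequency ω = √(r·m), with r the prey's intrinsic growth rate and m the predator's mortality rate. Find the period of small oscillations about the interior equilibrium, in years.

T ≈ 11.7 years

Here r = 0.569 and m = 0.504, so r·m = 0.287.
ω = √0.287 = 0.536 per year, hence T = 2π/ω ≈ 11.7 years.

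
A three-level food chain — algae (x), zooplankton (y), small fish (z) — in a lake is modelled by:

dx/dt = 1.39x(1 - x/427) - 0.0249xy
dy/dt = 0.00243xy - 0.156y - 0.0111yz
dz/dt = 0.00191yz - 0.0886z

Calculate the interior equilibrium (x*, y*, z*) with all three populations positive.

From dz/dt = 0: 0.00191y* = 0.0886, so y* = 46.4.
From dx/dt = 0: 1.39(1 - x*/427) = 0.0249·46.4, giving x* = 427·(1 - 0.831) = 72.2.
From dy/dt = 0: 0.00243·72.2 - 0.156 = 0.0111z*, so z* = 0.0194/0.0111 = 1.75.

x* ≈ 72.2, y* ≈ 46.4, z* ≈ 1.75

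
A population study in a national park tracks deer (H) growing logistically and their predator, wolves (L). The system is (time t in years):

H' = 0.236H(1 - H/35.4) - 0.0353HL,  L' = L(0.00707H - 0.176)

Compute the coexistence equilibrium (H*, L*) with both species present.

From dL/dt = 0 with L > 0: 0.00707H* = 0.176, so H* = 24.9.
Substitute into dH/dt = 0: 0.236(1 - 24.9/35.4) = 0.0353L*.
The bracket is 0.297, giving L* = 0.07/0.0353 = 1.98.

H* ≈ 24.9, L* ≈ 1.98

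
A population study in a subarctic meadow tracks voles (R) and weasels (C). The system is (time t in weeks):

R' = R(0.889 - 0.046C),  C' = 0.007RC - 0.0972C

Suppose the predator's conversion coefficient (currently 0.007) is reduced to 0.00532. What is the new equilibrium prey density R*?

R* ≈ 18.3

At the interior fixed point, setting dC/dt = 0 with C > 0 fixes R* = (predator death rate)/(RC coefficient) — independent of the other coefficients.
With the change, R* = 0.0972/0.00532 = 18.3; it rises from 13.9.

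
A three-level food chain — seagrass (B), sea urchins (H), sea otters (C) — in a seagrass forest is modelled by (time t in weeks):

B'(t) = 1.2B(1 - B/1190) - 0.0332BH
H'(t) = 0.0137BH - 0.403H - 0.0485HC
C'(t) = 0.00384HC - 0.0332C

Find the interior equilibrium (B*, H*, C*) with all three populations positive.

B* ≈ 905, H* ≈ 8.65, C* ≈ 247

From dC/dt = 0: 0.00384H* = 0.0332, so H* = 8.65.
From dB/dt = 0: 1.2(1 - B*/1190) = 0.0332·8.65, giving B* = 1190·(1 - 0.239) = 905.
From dH/dt = 0: 0.0137·905 - 0.403 = 0.0485C*, so C* = 12/0.0485 = 247.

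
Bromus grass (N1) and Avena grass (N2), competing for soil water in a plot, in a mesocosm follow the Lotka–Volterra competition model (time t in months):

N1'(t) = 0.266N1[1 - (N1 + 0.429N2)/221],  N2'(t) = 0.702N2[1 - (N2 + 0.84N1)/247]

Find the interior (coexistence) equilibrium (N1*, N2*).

N1* ≈ 180, N2* ≈ 95.9

Setting both brackets to zero gives the nullclines N1 + 0.429N2 = 221 and 0.84N1 + N2 = 247.
Substituting N2 = 247 - 0.84N1 into the first: N1(1 - 0.429·0.84) = 221 - 0.429·247.
So N1* = 115/0.64 = 180, and then N2* = 247 - 0.84·180 = 95.9.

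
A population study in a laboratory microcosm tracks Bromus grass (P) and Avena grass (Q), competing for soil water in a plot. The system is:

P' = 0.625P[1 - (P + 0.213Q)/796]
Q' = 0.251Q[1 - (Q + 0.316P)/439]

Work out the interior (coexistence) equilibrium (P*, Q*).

Setting both brackets to zero gives the nullclines P + 0.213Q = 796 and 0.316P + Q = 439.
Substituting Q = 439 - 0.316P into the first: P(1 - 0.213·0.316) = 796 - 0.213·439.
So P* = 702/0.933 = 753, and then Q* = 439 - 0.316·753 = 201.

P* ≈ 753, Q* ≈ 201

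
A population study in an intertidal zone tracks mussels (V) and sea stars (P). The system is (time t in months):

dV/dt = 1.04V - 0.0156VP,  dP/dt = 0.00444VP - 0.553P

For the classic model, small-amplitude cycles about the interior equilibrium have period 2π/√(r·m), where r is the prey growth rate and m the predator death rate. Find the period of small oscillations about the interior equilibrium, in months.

T ≈ 8.29 months

Here r = 1.04 and m = 0.553, so r·m = 0.575.
ω = √0.575 = 0.758 per month, hence T = 2π/ω ≈ 8.29 months.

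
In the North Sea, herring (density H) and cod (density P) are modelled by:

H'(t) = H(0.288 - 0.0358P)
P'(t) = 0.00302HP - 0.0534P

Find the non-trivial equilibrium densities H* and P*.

Set dP/dt = 0 with P > 0: 0.00302H - 0.0534 = 0, so H* = 0.0534/0.00302 = 17.7.
Set dH/dt = 0 with H > 0: 0.288 - 0.0358P = 0, so P* = 0.288/0.0358 = 8.04.

H* ≈ 17.7, P* ≈ 8.04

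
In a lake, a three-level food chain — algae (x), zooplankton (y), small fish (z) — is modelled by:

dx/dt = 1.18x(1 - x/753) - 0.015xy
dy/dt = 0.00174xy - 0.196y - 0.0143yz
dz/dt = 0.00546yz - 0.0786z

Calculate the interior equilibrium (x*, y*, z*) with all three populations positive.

From dz/dt = 0: 0.00546y* = 0.0786, so y* = 14.4.
From dx/dt = 0: 1.18(1 - x*/753) = 0.015·14.4, giving x* = 753·(1 - 0.183) = 615.
From dy/dt = 0: 0.00174·615 - 0.196 = 0.0143z*, so z* = 0.874/0.0143 = 61.2.

x* ≈ 615, y* ≈ 14.4, z* ≈ 61.2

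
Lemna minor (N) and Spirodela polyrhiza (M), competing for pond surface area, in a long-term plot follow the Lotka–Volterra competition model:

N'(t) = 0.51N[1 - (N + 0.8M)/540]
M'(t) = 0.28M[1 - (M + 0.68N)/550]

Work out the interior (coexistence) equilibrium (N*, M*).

Setting both brackets to zero gives the nullclines N + 0.8M = 540 and 0.68N + M = 550.
Substituting M = 550 - 0.68N into the first: N(1 - 0.8·0.68) = 540 - 0.8·550.
So N* = 100/0.456 = 219, and then M* = 550 - 0.68·219 = 401.

N* ≈ 219, M* ≈ 401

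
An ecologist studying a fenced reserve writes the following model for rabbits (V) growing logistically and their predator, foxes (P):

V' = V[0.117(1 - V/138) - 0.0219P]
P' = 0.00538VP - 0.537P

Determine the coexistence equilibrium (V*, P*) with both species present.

V* ≈ 99.8, P* ≈ 1.48

From dP/dt = 0 with P > 0: 0.00538V* = 0.537, so V* = 99.8.
Substitute into dV/dt = 0: 0.117(1 - 99.8/138) = 0.0219P*.
The bracket is 0.277, giving P* = 0.0324/0.0219 = 1.48.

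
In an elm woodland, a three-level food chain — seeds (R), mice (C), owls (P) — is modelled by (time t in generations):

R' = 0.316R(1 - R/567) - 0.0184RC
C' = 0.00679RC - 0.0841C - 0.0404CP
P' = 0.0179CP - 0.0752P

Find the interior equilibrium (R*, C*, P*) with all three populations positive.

R* ≈ 428, C* ≈ 4.2, P* ≈ 69.9

From dP/dt = 0: 0.0179C* = 0.0752, so C* = 4.2.
From dR/dt = 0: 0.316(1 - R*/567) = 0.0184·4.2, giving R* = 567·(1 - 0.245) = 428.
From dC/dt = 0: 0.00679·428 - 0.0841 = 0.0404P*, so P* = 2.82/0.0404 = 69.9.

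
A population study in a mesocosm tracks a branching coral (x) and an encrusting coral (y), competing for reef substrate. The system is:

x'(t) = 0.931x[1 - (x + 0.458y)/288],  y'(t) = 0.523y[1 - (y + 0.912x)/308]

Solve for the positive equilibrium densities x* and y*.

x* ≈ 252, y* ≈ 77.9

Setting both brackets to zero gives the nullclines x + 0.458y = 288 and 0.912x + y = 308.
Substituting y = 308 - 0.912x into the first: x(1 - 0.458·0.912) = 288 - 0.458·308.
So x* = 147/0.582 = 252, and then y* = 308 - 0.912·252 = 77.9.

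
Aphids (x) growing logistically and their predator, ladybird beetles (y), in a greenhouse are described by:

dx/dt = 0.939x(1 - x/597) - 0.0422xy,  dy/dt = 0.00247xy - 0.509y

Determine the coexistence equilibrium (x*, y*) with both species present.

From dy/dt = 0 with y > 0: 0.00247x* = 0.509, so x* = 206.
Substitute into dx/dt = 0: 0.939(1 - 206/597) = 0.0422y*.
The bracket is 0.655, giving y* = 0.615/0.0422 = 14.6.

x* ≈ 206, y* ≈ 14.6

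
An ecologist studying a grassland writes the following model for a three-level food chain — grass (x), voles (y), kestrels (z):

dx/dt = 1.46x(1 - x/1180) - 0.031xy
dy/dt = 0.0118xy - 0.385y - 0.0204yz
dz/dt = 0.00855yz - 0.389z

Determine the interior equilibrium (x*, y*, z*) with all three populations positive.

From dz/dt = 0: 0.00855y* = 0.389, so y* = 45.5.
From dx/dt = 0: 1.46(1 - x*/1180) = 0.031·45.5, giving x* = 1180·(1 - 0.966) = 40.1.
From dy/dt = 0: 0.0118·40.1 - 0.385 = 0.0204z*, so z* = 0.0879/0.0204 = 4.31.

x* ≈ 40.1, y* ≈ 45.5, z* ≈ 4.31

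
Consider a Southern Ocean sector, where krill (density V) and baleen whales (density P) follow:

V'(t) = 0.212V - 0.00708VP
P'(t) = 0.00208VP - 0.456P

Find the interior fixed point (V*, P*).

V* ≈ 219, P* ≈ 29.9

Set dP/dt = 0 with P > 0: 0.00208V - 0.456 = 0, so V* = 0.456/0.00208 = 219.
Set dV/dt = 0 with V > 0: 0.212 - 0.00708P = 0, so P* = 0.212/0.00708 = 29.9.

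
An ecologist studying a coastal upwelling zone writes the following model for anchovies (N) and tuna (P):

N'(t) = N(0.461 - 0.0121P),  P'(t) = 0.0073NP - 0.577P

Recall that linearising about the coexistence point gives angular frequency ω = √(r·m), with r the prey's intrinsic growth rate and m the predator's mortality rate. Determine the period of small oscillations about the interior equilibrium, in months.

T ≈ 12.2 months

Here r = 0.461 and m = 0.577, so r·m = 0.266.
ω = √0.266 = 0.516 per month, hence T = 2π/ω ≈ 12.2 months.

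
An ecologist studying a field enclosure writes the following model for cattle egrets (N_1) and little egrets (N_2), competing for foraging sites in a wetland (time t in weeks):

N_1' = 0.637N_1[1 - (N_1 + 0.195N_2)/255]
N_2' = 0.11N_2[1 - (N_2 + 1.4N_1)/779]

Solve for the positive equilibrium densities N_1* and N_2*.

N_1* ≈ 142, N_2* ≈ 580

Setting both brackets to zero gives the nullclines N_1 + 0.195N_2 = 255 and 1.4N_1 + N_2 = 779.
Substituting N_2 = 779 - 1.4N_1 into the first: N_1(1 - 0.195·1.4) = 255 - 0.195·779.
So N_1* = 103/0.727 = 142, and then N_2* = 779 - 1.4·142 = 580.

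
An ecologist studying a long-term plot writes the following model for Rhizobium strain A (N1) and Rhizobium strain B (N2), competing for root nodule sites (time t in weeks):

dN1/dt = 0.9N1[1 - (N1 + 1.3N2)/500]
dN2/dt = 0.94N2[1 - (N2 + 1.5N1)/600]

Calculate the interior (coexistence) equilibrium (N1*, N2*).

N1* ≈ 295, N2* ≈ 158

Setting both brackets to zero gives the nullclines N1 + 1.3N2 = 500 and 1.5N1 + N2 = 600.
Substituting N2 = 600 - 1.5N1 into the first: N1(1 - 1.3·1.5) = 500 - 1.3·600.
So N1* = -280/-0.95 = 295, and then N2* = 600 - 1.5·295 = 158.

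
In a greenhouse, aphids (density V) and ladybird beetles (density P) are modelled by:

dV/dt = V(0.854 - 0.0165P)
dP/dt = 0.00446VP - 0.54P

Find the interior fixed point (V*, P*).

V* ≈ 121, P* ≈ 51.8

Set dP/dt = 0 with P > 0: 0.00446V - 0.54 = 0, so V* = 0.54/0.00446 = 121.
Set dV/dt = 0 with V > 0: 0.854 - 0.0165P = 0, so P* = 0.854/0.0165 = 51.8.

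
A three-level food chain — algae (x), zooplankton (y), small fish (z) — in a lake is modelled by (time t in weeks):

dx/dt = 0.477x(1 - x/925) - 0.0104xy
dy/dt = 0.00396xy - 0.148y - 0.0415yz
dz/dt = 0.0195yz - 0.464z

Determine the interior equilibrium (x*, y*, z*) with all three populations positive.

x* ≈ 445, y* ≈ 23.8, z* ≈ 38.9

From dz/dt = 0: 0.0195y* = 0.464, so y* = 23.8.
From dx/dt = 0: 0.477(1 - x*/925) = 0.0104·23.8, giving x* = 925·(1 - 0.519) = 445.
From dy/dt = 0: 0.00396·445 - 0.148 = 0.0415z*, so z* = 1.61/0.0415 = 38.9.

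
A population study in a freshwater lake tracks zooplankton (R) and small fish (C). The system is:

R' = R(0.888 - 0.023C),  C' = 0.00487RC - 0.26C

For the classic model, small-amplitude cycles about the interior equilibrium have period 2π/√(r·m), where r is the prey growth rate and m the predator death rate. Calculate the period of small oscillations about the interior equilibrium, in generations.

T ≈ 13.1 generations

Here r = 0.888 and m = 0.26, so r·m = 0.231.
ω = √0.231 = 0.48 per generation, hence T = 2π/ω ≈ 13.1 generations.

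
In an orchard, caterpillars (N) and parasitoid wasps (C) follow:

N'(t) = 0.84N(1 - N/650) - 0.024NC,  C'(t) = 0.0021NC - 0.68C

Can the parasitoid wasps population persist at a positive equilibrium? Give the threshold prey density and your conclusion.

Threshold N = 324; K > 324, so yes, the predator persists.

The predator equation gives dC/dt > 0 only when N > 0.68/0.0021 = 324.
Without the predator, N → K = 650. Since 650 > 324, the predator can invade and persist.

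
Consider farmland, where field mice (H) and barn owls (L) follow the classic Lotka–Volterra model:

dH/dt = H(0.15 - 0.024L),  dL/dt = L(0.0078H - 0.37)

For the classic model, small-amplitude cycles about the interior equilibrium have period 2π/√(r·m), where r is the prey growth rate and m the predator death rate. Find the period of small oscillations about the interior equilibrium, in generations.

T ≈ 26.7 generations

Here r = 0.15 and m = 0.37, so r·m = 0.0555.
ω = √0.0555 = 0.236 per generation, hence T = 2π/ω ≈ 26.7 generations.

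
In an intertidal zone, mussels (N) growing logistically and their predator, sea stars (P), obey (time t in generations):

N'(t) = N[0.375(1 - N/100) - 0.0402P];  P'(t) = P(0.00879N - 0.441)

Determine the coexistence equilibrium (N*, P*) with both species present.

N* ≈ 50.2, P* ≈ 4.65

From dP/dt = 0 with P > 0: 0.00879N* = 0.441, so N* = 50.2.
Substitute into dN/dt = 0: 0.375(1 - 50.2/100) = 0.0402P*.
The bracket is 0.498, giving P* = 0.187/0.0402 = 4.65.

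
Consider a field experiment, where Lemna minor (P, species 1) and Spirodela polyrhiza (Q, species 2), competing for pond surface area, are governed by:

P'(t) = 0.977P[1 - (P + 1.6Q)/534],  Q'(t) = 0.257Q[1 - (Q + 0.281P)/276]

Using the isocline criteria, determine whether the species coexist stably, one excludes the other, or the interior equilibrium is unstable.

stable coexistence

Compare the nullcline intercepts: K1/α12 = 534/1.6 = 334 > K2 = 276; K2/α21 = 276/0.281 = 982 > K1 = 534.
Since both inequalities hold, each species can invade when rare, so the interior equilibrium is stable.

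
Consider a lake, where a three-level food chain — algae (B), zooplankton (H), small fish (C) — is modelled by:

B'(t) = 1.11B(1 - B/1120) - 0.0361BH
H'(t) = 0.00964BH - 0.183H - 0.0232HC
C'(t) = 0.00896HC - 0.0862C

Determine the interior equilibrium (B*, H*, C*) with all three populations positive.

B* ≈ 770, H* ≈ 9.62, C* ≈ 312

From dC/dt = 0: 0.00896H* = 0.0862, so H* = 9.62.
From dB/dt = 0: 1.11(1 - B*/1120) = 0.0361·9.62, giving B* = 1120·(1 - 0.313) = 770.
From dH/dt = 0: 0.00964·770 - 0.183 = 0.0232C*, so C* = 7.24/0.0232 = 312.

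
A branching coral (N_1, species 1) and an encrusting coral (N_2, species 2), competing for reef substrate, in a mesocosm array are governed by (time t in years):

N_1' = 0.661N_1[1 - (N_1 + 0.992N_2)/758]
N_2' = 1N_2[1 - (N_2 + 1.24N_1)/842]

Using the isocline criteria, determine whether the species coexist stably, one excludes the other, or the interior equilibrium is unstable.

Compare the nullcline intercepts: K1/α12 = 758/0.992 = 764 < K2 = 842; K2/α21 = 842/1.24 = 679 < K1 = 758.
Since both are reversed, neither can invade when rare; the interior point is a saddle.

unstable coexistence (outcome depends on initial conditions)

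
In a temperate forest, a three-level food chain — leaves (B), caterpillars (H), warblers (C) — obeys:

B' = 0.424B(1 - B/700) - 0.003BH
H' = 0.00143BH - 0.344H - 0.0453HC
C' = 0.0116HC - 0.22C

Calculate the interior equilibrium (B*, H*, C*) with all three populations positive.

B* ≈ 606, H* ≈ 19, C* ≈ 11.5

From dC/dt = 0: 0.0116H* = 0.22, so H* = 19.
From dB/dt = 0: 0.424(1 - B*/700) = 0.003·19, giving B* = 700·(1 - 0.134) = 606.
From dH/dt = 0: 0.00143·606 - 0.344 = 0.0453C*, so C* = 0.523/0.0453 = 11.5.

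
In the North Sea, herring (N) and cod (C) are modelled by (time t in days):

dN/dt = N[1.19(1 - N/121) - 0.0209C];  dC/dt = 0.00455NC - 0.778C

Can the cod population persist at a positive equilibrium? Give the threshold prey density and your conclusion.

The predator equation gives dC/dt > 0 only when N > 0.778/0.00455 = 171.
Without the predator, N → K = 121. Since 121 < 171, the predator cannot invade.

Threshold N = 171; K < 171, so no, the predator goes extinct.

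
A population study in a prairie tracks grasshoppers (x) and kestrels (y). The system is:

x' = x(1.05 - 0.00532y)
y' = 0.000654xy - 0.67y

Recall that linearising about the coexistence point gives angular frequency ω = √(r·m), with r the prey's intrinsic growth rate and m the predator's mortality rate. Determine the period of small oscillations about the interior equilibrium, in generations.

Here r = 1.05 and m = 0.67, so r·m = 0.704.
ω = √0.704 = 0.839 per generation, hence T = 2π/ω ≈ 7.49 generations.

T ≈ 7.49 generations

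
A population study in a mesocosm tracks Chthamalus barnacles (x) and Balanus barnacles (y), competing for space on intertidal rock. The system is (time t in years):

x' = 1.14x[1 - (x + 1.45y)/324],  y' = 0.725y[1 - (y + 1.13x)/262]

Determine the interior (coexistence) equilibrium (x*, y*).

Setting both brackets to zero gives the nullclines x + 1.45y = 324 and 1.13x + y = 262.
Substituting y = 262 - 1.13x into the first: x(1 - 1.45·1.13) = 324 - 1.45·262.
So x* = -55.9/-0.638 = 87.5, and then y* = 262 - 1.13·87.5 = 163.

x* ≈ 87.5, y* ≈ 163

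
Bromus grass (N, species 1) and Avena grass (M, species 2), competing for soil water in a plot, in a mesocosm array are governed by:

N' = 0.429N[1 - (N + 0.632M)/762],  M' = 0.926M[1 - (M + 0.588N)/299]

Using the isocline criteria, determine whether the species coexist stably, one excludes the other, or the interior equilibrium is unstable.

species 1 excludes species 2

Compare the nullcline intercepts: K1/α12 = 762/0.632 = 1210 > K2 = 299; K2/α21 = 299/0.588 = 509 < K1 = 762.
Since the inequalities point opposite ways, species 1 can invade but species 2 cannot.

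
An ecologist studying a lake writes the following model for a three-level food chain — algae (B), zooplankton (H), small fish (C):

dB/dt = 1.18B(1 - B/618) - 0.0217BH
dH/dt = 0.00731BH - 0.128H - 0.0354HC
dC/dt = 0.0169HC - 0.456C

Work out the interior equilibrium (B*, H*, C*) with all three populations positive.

From dC/dt = 0: 0.0169H* = 0.456, so H* = 27.
From dB/dt = 0: 1.18(1 - B*/618) = 0.0217·27, giving B* = 618·(1 - 0.496) = 311.
From dH/dt = 0: 0.00731·311 - 0.128 = 0.0354C*, so C* = 2.15/0.0354 = 60.7.

B* ≈ 311, H* ≈ 27, C* ≈ 60.7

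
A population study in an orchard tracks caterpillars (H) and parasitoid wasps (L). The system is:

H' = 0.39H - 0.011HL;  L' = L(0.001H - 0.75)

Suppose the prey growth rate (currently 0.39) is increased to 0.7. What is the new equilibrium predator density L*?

L* ≈ 63.6

At the interior fixed point, setting dH/dt = 0 with H > 0 fixes L* = (prey growth rate)/(HL coefficient) — independent of the other coefficients.
With the change, L* = 0.7/0.011 = 63.6; it rises from 35.5.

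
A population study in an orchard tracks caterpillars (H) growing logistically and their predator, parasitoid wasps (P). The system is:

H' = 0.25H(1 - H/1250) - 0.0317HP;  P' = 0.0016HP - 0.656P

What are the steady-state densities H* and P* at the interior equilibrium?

From dP/dt = 0 with P > 0: 0.0016H* = 0.656, so H* = 410.
Substitute into dH/dt = 0: 0.25(1 - 410/1250) = 0.0317P*.
The bracket is 0.672, giving P* = 0.168/0.0317 = 5.3.

H* ≈ 410, P* ≈ 5.3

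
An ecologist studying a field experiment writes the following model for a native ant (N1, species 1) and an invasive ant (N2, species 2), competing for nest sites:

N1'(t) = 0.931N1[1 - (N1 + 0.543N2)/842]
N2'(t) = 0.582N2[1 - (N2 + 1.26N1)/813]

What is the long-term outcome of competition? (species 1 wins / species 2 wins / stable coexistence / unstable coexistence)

Compare the nullcline intercepts: K1/α12 = 842/0.543 = 1550 > K2 = 813; K2/α21 = 813/1.26 = 645 < K1 = 842.
Since the inequalities point opposite ways, species 1 can invade but species 2 cannot.

species 1 excludes species 2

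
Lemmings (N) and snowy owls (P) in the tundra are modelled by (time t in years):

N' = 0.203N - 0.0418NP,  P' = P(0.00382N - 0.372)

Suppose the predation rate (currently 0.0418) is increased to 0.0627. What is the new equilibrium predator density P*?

At the interior fixed point, setting dN/dt = 0 with N > 0 fixes P* = (prey growth rate)/(NP coefficient) — independent of the other coefficients.
With the change, P* = 0.203/0.0627 = 3.24; it falls from 4.86.

P* ≈ 3.24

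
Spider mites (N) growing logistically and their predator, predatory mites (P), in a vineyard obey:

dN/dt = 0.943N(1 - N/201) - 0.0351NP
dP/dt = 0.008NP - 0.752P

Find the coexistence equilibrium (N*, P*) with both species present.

N* ≈ 94, P* ≈ 14.3

From dP/dt = 0 with P > 0: 0.008N* = 0.752, so N* = 94.
Substitute into dN/dt = 0: 0.943(1 - 94/201) = 0.0351P*.
The bracket is 0.532, giving P* = 0.502/0.0351 = 14.3.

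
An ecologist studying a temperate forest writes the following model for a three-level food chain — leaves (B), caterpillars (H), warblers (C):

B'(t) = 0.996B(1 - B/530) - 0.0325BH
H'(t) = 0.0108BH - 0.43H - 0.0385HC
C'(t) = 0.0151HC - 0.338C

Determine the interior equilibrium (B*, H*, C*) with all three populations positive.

B* ≈ 143, H* ≈ 22.4, C* ≈ 28.9

From dC/dt = 0: 0.0151H* = 0.338, so H* = 22.4.
From dB/dt = 0: 0.996(1 - B*/530) = 0.0325·22.4, giving B* = 530·(1 - 0.73) = 143.
From dH/dt = 0: 0.0108·143 - 0.43 = 0.0385C*, so C* = 1.11/0.0385 = 28.9.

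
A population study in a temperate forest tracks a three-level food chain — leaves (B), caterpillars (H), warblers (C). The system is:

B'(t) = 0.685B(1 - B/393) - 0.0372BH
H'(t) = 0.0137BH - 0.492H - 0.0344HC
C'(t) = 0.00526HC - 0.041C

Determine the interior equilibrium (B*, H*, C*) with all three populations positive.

B* ≈ 227, H* ≈ 7.79, C* ≈ 76

From dC/dt = 0: 0.00526H* = 0.041, so H* = 7.79.
From dB/dt = 0: 0.685(1 - B*/393) = 0.0372·7.79, giving B* = 393·(1 - 0.423) = 227.
From dH/dt = 0: 0.0137·227 - 0.492 = 0.0344C*, so C* = 2.61/0.0344 = 76.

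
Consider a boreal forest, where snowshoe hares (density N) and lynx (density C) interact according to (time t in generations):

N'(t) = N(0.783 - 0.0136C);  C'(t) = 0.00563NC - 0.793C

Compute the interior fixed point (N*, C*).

N* ≈ 141, C* ≈ 57.6

Set dC/dt = 0 with C > 0: 0.00563N - 0.793 = 0, so N* = 0.793/0.00563 = 141.
Set dN/dt = 0 with N > 0: 0.783 - 0.0136C = 0, so C* = 0.783/0.0136 = 57.6.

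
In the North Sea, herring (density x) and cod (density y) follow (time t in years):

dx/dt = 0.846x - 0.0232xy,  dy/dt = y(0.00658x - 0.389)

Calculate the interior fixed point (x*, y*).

x* ≈ 59.1, y* ≈ 36.5

Set dy/dt = 0 with y > 0: 0.00658x - 0.389 = 0, so x* = 0.389/0.00658 = 59.1.
Set dx/dt = 0 with x > 0: 0.846 - 0.0232y = 0, so y* = 0.846/0.0232 = 36.5.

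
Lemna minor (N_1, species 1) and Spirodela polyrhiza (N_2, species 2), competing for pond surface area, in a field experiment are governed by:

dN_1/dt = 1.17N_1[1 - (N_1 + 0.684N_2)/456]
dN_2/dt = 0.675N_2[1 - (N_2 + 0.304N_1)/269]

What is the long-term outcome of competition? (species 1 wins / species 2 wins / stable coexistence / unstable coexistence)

Compare the nullcline intercepts: K1/α12 = 456/0.684 = 667 > K2 = 269; K2/α21 = 269/0.304 = 885 > K1 = 456.
Since both inequalities hold, each species can invade when rare, so the interior equilibrium is stable.

stable coexistence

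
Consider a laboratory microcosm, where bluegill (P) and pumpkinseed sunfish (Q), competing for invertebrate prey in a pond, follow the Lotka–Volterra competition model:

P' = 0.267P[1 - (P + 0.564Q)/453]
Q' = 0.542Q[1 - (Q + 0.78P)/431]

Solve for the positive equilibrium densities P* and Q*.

P* ≈ 375, Q* ≈ 139

Setting both brackets to zero gives the nullclines P + 0.564Q = 453 and 0.78P + Q = 431.
Substituting Q = 431 - 0.78P into the first: P(1 - 0.564·0.78) = 453 - 0.564·431.
So P* = 210/0.56 = 375, and then Q* = 431 - 0.78·375 = 139.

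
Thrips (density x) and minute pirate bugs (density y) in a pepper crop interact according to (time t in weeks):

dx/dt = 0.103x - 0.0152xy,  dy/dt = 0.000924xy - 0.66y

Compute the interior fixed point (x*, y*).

x* ≈ 714, y* ≈ 6.78

Set dy/dt = 0 with y > 0: 0.000924x - 0.66 = 0, so x* = 0.66/0.000924 = 714.
Set dx/dt = 0 with x > 0: 0.103 - 0.0152y = 0, so y* = 0.103/0.0152 = 6.78.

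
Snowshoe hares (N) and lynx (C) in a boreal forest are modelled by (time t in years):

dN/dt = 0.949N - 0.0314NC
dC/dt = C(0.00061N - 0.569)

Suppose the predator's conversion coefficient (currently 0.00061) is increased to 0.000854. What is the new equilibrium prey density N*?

At the interior fixed point, setting dC/dt = 0 with C > 0 fixes N* = (predator death rate)/(NC coefficient) — independent of the other coefficients.
With the change, N* = 0.569/0.000854 = 666; it falls from 933.

N* ≈ 666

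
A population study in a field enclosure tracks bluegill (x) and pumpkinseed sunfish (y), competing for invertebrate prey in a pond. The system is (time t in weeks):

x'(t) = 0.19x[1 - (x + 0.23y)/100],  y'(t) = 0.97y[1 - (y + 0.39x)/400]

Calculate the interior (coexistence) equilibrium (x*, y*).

Setting both brackets to zero gives the nullclines x + 0.23y = 100 and 0.39x + y = 400.
Substituting y = 400 - 0.39x into the first: x(1 - 0.23·0.39) = 100 - 0.23·400.
So x* = 8/0.91 = 8.79, and then y* = 400 - 0.39·8.79 = 397.

x* ≈ 8.79, y* ≈ 397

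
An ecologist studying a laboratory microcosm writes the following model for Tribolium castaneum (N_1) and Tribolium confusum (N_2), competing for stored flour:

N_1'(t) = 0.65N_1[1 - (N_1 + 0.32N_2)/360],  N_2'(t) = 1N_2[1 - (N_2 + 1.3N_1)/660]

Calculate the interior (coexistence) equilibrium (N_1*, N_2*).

N_1* ≈ 255, N_2* ≈ 329

Setting both brackets to zero gives the nullclines N_1 + 0.32N_2 = 360 and 1.3N_1 + N_2 = 660.
Substituting N_2 = 660 - 1.3N_1 into the first: N_1(1 - 0.32·1.3) = 360 - 0.32·660.
So N_1* = 149/0.584 = 255, and then N_2* = 660 - 1.3·255 = 329.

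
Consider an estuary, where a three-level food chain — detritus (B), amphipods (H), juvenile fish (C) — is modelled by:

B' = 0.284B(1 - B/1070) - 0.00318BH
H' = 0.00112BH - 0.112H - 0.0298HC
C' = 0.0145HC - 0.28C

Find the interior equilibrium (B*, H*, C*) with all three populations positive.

B* ≈ 839, H* ≈ 19.3, C* ≈ 27.8

From dC/dt = 0: 0.0145H* = 0.28, so H* = 19.3.
From dB/dt = 0: 0.284(1 - B*/1070) = 0.00318·19.3, giving B* = 1070·(1 - 0.216) = 839.
From dH/dt = 0: 0.00112·839 - 0.112 = 0.0298C*, so C* = 0.827/0.0298 = 27.8.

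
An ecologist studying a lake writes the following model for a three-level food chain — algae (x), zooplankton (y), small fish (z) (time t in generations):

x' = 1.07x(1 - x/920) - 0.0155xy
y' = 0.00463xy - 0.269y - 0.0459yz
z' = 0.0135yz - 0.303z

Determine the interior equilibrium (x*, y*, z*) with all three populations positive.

x* ≈ 621, y* ≈ 22.4, z* ≈ 56.8

From dz/dt = 0: 0.0135y* = 0.303, so y* = 22.4.
From dx/dt = 0: 1.07(1 - x*/920) = 0.0155·22.4, giving x* = 920·(1 - 0.325) = 621.
From dy/dt = 0: 0.00463·621 - 0.269 = 0.0459z*, so z* = 2.61/0.0459 = 56.8.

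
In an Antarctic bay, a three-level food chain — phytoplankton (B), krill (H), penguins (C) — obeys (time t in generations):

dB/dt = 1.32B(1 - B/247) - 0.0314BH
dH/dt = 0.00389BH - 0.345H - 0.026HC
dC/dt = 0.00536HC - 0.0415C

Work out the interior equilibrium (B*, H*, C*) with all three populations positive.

B* ≈ 202, H* ≈ 7.74, C* ≈ 16.9

From dC/dt = 0: 0.00536H* = 0.0415, so H* = 7.74.
From dB/dt = 0: 1.32(1 - B*/247) = 0.0314·7.74, giving B* = 247·(1 - 0.184) = 202.
From dH/dt = 0: 0.00389·202 - 0.345 = 0.026C*, so C* = 0.439/0.026 = 16.9.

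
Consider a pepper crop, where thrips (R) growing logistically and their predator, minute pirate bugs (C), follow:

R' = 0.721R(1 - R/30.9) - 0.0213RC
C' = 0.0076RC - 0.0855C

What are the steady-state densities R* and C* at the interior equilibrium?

R* ≈ 11.2, C* ≈ 21.5

From dC/dt = 0 with C > 0: 0.0076R* = 0.0855, so R* = 11.2.
Substitute into dR/dt = 0: 0.721(1 - 11.2/30.9) = 0.0213C*.
The bracket is 0.636, giving C* = 0.458/0.0213 = 21.5.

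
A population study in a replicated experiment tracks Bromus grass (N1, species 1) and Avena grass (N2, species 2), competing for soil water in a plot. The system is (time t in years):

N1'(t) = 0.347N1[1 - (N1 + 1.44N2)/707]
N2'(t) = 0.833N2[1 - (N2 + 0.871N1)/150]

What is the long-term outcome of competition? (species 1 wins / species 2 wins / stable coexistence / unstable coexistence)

species 1 excludes species 2

Compare the nullcline intercepts: K1/α12 = 707/1.44 = 491 > K2 = 150; K2/α21 = 150/0.871 = 172 < K1 = 707.
Since the inequalities point opposite ways, species 1 can invade but species 2 cannot.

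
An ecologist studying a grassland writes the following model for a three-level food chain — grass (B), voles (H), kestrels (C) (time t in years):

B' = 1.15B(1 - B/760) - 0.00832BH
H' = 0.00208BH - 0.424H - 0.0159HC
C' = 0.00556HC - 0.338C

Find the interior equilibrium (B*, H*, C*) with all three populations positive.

B* ≈ 426, H* ≈ 60.8, C* ≈ 29

From dC/dt = 0: 0.00556H* = 0.338, so H* = 60.8.
From dB/dt = 0: 1.15(1 - B*/760) = 0.00832·60.8, giving B* = 760·(1 - 0.44) = 426.
From dH/dt = 0: 0.00208·426 - 0.424 = 0.0159C*, so C* = 0.462/0.0159 = 29.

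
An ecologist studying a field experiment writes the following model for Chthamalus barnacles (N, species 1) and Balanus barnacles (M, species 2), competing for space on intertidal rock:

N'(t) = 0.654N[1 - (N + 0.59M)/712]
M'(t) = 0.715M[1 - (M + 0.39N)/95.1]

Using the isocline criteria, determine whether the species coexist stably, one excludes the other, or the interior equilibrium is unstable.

Compare the nullcline intercepts: K1/α12 = 712/0.59 = 1210 > K2 = 95.1; K2/α21 = 95.1/0.39 = 244 < K1 = 712.
Since the inequalities point opposite ways, species 1 can invade but species 2 cannot.

species 1 excludes species 2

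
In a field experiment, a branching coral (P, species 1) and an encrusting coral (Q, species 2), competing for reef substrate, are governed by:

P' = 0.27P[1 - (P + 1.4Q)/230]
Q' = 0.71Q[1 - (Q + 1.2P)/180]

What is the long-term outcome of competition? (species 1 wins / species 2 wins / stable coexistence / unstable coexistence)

unstable coexistence (outcome depends on initial conditions)

Compare the nullcline intercepts: K1/α12 = 230/1.4 = 164 < K2 = 180; K2/α21 = 180/1.2 = 150 < K1 = 230.
Since both are reversed, neither can invade when rare; the interior point is a saddle.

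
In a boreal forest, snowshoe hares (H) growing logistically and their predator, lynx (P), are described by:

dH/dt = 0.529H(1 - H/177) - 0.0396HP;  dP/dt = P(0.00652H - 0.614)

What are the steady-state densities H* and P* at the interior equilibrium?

H* ≈ 94.2, P* ≈ 6.25

From dP/dt = 0 with P > 0: 0.00652H* = 0.614, so H* = 94.2.
Substitute into dH/dt = 0: 0.529(1 - 94.2/177) = 0.0396P*.
The bracket is 0.468, giving P* = 0.248/0.0396 = 6.25.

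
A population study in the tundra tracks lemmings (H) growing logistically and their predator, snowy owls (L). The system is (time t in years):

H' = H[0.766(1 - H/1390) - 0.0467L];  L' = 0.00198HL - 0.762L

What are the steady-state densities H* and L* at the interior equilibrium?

From dL/dt = 0 with L > 0: 0.00198H* = 0.762, so H* = 385.
Substitute into dH/dt = 0: 0.766(1 - 385/1390) = 0.0467L*.
The bracket is 0.723, giving L* = 0.554/0.0467 = 11.9.

H* ≈ 385, L* ≈ 11.9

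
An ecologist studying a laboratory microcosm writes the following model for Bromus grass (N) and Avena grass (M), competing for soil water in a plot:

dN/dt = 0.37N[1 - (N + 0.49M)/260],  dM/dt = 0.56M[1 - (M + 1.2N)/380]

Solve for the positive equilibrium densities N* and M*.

Setting both brackets to zero gives the nullclines N + 0.49M = 260 and 1.2N + M = 380.
Substituting M = 380 - 1.2N into the first: N(1 - 0.49·1.2) = 260 - 0.49·380.
So N* = 73.8/0.412 = 179, and then M* = 380 - 1.2·179 = 165.

N* ≈ 179, M* ≈ 165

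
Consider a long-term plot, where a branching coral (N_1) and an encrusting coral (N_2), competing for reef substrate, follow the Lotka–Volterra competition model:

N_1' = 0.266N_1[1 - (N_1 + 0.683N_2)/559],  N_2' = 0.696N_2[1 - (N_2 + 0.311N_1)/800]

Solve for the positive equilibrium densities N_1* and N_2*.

Setting both brackets to zero gives the nullclines N_1 + 0.683N_2 = 559 and 0.311N_1 + N_2 = 800.
Substituting N_2 = 800 - 0.311N_1 into the first: N_1(1 - 0.683·0.311) = 559 - 0.683·800.
So N_1* = 12.6/0.788 = 16, and then N_2* = 800 - 0.311·16 = 795.

N_1* ≈ 16, N_2* ≈ 795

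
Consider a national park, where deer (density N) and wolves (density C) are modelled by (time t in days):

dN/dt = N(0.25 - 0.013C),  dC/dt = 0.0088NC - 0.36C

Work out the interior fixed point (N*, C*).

N* ≈ 40.9, C* ≈ 19.2

Set dC/dt = 0 with C > 0: 0.0088N - 0.36 = 0, so N* = 0.36/0.0088 = 40.9.
Set dN/dt = 0 with N > 0: 0.25 - 0.013C = 0, so C* = 0.25/0.013 = 19.2.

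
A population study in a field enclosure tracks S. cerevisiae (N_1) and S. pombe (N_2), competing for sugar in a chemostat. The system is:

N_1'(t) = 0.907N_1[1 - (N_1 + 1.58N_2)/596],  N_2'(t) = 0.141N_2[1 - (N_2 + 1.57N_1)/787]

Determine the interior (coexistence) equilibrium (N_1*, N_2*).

N_1* ≈ 437, N_2* ≈ 100

Setting both brackets to zero gives the nullclines N_1 + 1.58N_2 = 596 and 1.57N_1 + N_2 = 787.
Substituting N_2 = 787 - 1.57N_1 into the first: N_1(1 - 1.58·1.57) = 596 - 1.58·787.
So N_1* = -647/-1.48 = 437, and then N_2* = 787 - 1.57·437 = 100.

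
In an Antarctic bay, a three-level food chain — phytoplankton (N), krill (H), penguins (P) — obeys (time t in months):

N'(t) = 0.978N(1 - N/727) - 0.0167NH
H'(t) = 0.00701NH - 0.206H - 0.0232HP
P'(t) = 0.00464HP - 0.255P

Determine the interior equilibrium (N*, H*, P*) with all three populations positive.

N* ≈ 44.8, H* ≈ 55, P* ≈ 4.65

From dP/dt = 0: 0.00464H* = 0.255, so H* = 55.
From dN/dt = 0: 0.978(1 - N*/727) = 0.0167·55, giving N* = 727·(1 - 0.938) = 44.8.
From dH/dt = 0: 0.00701·44.8 - 0.206 = 0.0232P*, so P* = 0.108/0.0232 = 4.65.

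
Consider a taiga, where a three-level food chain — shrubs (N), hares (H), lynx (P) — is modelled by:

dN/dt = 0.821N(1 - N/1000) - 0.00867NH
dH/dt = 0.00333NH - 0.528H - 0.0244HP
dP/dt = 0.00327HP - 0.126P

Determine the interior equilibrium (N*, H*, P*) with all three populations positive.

From dP/dt = 0: 0.00327H* = 0.126, so H* = 38.5.
From dN/dt = 0: 0.821(1 - N*/1000) = 0.00867·38.5, giving N* = 1000·(1 - 0.407) = 593.
From dH/dt = 0: 0.00333·593 - 0.528 = 0.0244P*, so P* = 1.45/0.0244 = 59.3.

N* ≈ 593, H* ≈ 38.5, P* ≈ 59.3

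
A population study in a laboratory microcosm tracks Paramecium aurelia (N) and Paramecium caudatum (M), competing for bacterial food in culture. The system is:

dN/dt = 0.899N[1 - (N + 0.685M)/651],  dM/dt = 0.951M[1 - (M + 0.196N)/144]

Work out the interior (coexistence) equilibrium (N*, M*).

Setting both brackets to zero gives the nullclines N + 0.685M = 651 and 0.196N + M = 144.
Substituting M = 144 - 0.196N into the first: N(1 - 0.685·0.196) = 651 - 0.685·144.
So N* = 552/0.866 = 638, and then M* = 144 - 0.196·638 = 18.9.

N* ≈ 638, M* ≈ 18.9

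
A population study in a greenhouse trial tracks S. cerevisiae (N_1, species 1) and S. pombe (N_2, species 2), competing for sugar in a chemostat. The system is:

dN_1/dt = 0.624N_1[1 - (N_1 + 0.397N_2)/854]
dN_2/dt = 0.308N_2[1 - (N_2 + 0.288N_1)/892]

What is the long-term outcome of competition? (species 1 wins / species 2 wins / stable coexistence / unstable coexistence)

Compare the nullcline intercepts: K1/α12 = 854/0.397 = 2150 > K2 = 892; K2/α21 = 892/0.288 = 3100 > K1 = 854.
Since both inequalities hold, each species can invade when rare, so the interior equilibrium is stable.

stable coexistence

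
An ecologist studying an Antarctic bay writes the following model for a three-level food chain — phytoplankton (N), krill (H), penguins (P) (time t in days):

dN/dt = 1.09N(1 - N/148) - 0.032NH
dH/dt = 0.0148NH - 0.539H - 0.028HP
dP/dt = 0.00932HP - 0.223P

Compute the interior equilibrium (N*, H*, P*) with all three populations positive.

N* ≈ 44, H* ≈ 23.9, P* ≈ 4.03

From dP/dt = 0: 0.00932H* = 0.223, so H* = 23.9.
From dN/dt = 0: 1.09(1 - N*/148) = 0.032·23.9, giving N* = 148·(1 - 0.702) = 44.
From dH/dt = 0: 0.0148·44 - 0.539 = 0.028P*, so P* = 0.113/0.028 = 4.03.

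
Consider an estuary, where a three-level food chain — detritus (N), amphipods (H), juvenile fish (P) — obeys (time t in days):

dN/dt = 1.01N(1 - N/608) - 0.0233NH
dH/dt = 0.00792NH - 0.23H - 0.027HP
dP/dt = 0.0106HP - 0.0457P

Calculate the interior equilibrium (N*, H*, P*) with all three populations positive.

N* ≈ 548, H* ≈ 4.31, P* ≈ 152

From dP/dt = 0: 0.0106H* = 0.0457, so H* = 4.31.
From dN/dt = 0: 1.01(1 - N*/608) = 0.0233·4.31, giving N* = 608·(1 - 0.0995) = 548.
From dH/dt = 0: 0.00792·548 - 0.23 = 0.027P*, so P* = 4.11/0.027 = 152.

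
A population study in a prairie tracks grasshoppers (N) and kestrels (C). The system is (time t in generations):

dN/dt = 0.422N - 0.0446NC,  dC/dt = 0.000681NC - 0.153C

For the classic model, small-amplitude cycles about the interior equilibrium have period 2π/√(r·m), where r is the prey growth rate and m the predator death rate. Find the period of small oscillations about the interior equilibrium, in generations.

Here r = 0.422 and m = 0.153, so r·m = 0.0646.
ω = √0.0646 = 0.254 per generation, hence T = 2π/ω ≈ 24.7 generations.

T ≈ 24.7 generations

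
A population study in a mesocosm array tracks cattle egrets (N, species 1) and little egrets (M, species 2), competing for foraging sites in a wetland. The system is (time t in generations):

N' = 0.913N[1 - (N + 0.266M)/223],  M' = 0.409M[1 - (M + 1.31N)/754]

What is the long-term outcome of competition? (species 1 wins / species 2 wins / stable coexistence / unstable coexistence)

Compare the nullcline intercepts: K1/α12 = 223/0.266 = 838 > K2 = 754; K2/α21 = 754/1.31 = 576 > K1 = 223.
Since both inequalities hold, each species can invade when rare, so the interior equilibrium is stable.

stable coexistence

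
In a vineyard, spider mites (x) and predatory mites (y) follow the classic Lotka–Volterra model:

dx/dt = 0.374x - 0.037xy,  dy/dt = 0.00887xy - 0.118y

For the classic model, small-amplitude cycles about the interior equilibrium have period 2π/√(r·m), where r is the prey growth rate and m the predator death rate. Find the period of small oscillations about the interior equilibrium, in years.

Here r = 0.374 and m = 0.118, so r·m = 0.0441.
ω = √0.0441 = 0.21 per year, hence T = 2π/ω ≈ 29.9 years.

T ≈ 29.9 years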